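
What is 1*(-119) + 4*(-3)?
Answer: -131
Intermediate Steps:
1*(-119) + 4*(-3) = -119 - 12 = -131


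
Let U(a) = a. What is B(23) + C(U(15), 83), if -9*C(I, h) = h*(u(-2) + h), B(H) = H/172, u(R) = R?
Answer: -128461/172 ≈ -746.87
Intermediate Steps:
B(H) = H/172 (B(H) = H*(1/172) = H/172)
C(I, h) = -h*(-2 + h)/9
B(23) + C(U(15), 83) = (1/172)*23 + (1/9)*83*(2 - 1*83) = 23/172 + (1/9)*83*(2 - 83) = 23/172 + (1/9)*83*(-81) = 23/172 - 747 = -128461/172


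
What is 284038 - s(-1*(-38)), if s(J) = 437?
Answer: 283601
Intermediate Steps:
284038 - s(-1*(-38)) = 284038 - 1*437 = 284038 - 437 = 283601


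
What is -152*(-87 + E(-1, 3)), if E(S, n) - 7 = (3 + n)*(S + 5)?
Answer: 8512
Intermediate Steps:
E(S, n) = 7 + (3 + n)*(5 + S) (E(S, n) = 7 + (3 + n)*(S + 5) = 7 + (3 + n)*(5 + S))
-152*(-87 + E(-1, 3)) = -152*(-87 + (22 + 3*(-1) + 5*3 - 1*3)) = -152*(-87 + (22 - 3 + 15 - 3)) = -152*(-87 + 31) = -152*(-56) = 8512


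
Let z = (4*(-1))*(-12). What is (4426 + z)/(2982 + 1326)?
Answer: 2237/2154 ≈ 1.0385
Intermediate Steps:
z = 48 (z = -4*(-12) = 48)
(4426 + z)/(2982 + 1326) = (4426 + 48)/(2982 + 1326) = 4474/4308 = 4474*(1/4308) = 2237/2154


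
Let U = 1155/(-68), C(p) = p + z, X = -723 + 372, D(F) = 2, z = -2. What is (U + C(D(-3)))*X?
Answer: 405405/68 ≈ 5961.8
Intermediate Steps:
X = -351
C(p) = -2 + p (C(p) = p - 2 = -2 + p)
U = -1155/68 (U = 1155*(-1/68) = -1155/68 ≈ -16.985)
(U + C(D(-3)))*X = (-1155/68 + (-2 + 2))*(-351) = (-1155/68 + 0)*(-351) = -1155/68*(-351) = 405405/68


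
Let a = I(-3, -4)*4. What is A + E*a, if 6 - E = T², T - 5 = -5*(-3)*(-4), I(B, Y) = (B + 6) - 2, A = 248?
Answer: -11828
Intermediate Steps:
I(B, Y) = 4 + B (I(B, Y) = (6 + B) - 2 = 4 + B)
T = -55 (T = 5 - 5*(-3)*(-4) = 5 + 15*(-4) = 5 - 60 = -55)
a = 4 (a = (4 - 3)*4 = 1*4 = 4)
E = -3019 (E = 6 - 1*(-55)² = 6 - 1*3025 = 6 - 3025 = -3019)
A + E*a = 248 - 3019*4 = 248 - 12076 = -11828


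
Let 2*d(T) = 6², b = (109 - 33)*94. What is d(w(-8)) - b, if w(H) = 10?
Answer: -7126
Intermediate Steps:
b = 7144 (b = 76*94 = 7144)
d(T) = 18 (d(T) = (½)*6² = (½)*36 = 18)
d(w(-8)) - b = 18 - 1*7144 = 18 - 7144 = -7126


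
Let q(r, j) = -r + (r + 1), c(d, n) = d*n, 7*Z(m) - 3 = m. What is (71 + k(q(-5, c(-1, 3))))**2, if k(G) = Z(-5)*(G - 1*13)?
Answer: 271441/49 ≈ 5539.6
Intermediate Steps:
Z(m) = 3/7 + m/7
q(r, j) = 1 (q(r, j) = -r + (1 + r) = 1)
k(G) = 26/7 - 2*G/7 (k(G) = (3/7 + (1/7)*(-5))*(G - 1*13) = (3/7 - 5/7)*(G - 13) = -2*(-13 + G)/7 = 26/7 - 2*G/7)
(71 + k(q(-5, c(-1, 3))))**2 = (71 + (26/7 - 2/7*1))**2 = (71 + (26/7 - 2/7))**2 = (71 + 24/7)**2 = (521/7)**2 = 271441/49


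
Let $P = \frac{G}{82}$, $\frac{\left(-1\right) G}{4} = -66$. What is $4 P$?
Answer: $\frac{528}{41} \approx 12.878$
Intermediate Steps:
$G = 264$ ($G = \left(-4\right) \left(-66\right) = 264$)
$P = \frac{132}{41}$ ($P = \frac{264}{82} = 264 \cdot \frac{1}{82} = \frac{132}{41} \approx 3.2195$)
$4 P = 4 \cdot \frac{132}{41} = \frac{528}{41}$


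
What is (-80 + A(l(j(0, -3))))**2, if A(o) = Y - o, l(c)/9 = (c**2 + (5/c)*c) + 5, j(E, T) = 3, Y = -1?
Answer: 63504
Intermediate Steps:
l(c) = 90 + 9*c**2 (l(c) = 9*((c**2 + (5/c)*c) + 5) = 9*((c**2 + 5) + 5) = 9*((5 + c**2) + 5) = 9*(10 + c**2) = 90 + 9*c**2)
A(o) = -1 - o
(-80 + A(l(j(0, -3))))**2 = (-80 + (-1 - (90 + 9*3**2)))**2 = (-80 + (-1 - (90 + 9*9)))**2 = (-80 + (-1 - (90 + 81)))**2 = (-80 + (-1 - 1*171))**2 = (-80 + (-1 - 171))**2 = (-80 - 172)**2 = (-252)**2 = 63504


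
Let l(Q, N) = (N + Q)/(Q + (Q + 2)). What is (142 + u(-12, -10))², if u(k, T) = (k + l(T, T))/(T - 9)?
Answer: 594384400/29241 ≈ 20327.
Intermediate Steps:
l(Q, N) = (N + Q)/(2 + 2*Q) (l(Q, N) = (N + Q)/(Q + (2 + Q)) = (N + Q)/(2 + 2*Q))
u(k, T) = (k + T/(1 + T))/(-9 + T) (u(k, T) = (k + (T + T)/(2*(1 + T)))/(T - 9) = (k + (2*T)/(2*(1 + T)))/(-9 + T) = (k + T/(1 + T))/(-9 + T))
(142 + u(-12, -10))² = (142 + (-10 - 12*(1 - 10))/((1 - 10)*(-9 - 10)))² = (142 + (-10 - 12*(-9))/(-9*(-19)))² = (142 - ⅑*(-1/19)*(-10 + 108))² = (142 - ⅑*(-1/19)*98)² = (142 + 98/171)² = (24380/171)² = 594384400/29241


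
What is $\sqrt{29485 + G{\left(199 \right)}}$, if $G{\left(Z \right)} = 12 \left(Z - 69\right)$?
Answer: $\sqrt{31045} \approx 176.2$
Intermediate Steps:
$G{\left(Z \right)} = -828 + 12 Z$ ($G{\left(Z \right)} = 12 \left(-69 + Z\right) = -828 + 12 Z$)
$\sqrt{29485 + G{\left(199 \right)}} = \sqrt{29485 + \left(-828 + 12 \cdot 199\right)} = \sqrt{29485 + \left(-828 + 2388\right)} = \sqrt{29485 + 1560} = \sqrt{31045}$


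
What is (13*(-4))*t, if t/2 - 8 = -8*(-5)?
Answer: -4992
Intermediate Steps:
t = 96 (t = 16 + 2*(-8*(-5)) = 16 + 2*40 = 16 + 80 = 96)
(13*(-4))*t = (13*(-4))*96 = -52*96 = -4992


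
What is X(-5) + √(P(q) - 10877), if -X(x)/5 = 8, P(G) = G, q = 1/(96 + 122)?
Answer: -40 + 3*I*√57435370/218 ≈ -40.0 + 104.29*I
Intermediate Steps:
q = 1/218 ≈ 0.0045872
X(x) = -40 (X(x) = -5*8 = -40)
X(-5) + √(P(q) - 10877) = -40 + √(1/218 - 10877) = -40 + √(-2371185/218) = -40 + 3*I*√57435370/218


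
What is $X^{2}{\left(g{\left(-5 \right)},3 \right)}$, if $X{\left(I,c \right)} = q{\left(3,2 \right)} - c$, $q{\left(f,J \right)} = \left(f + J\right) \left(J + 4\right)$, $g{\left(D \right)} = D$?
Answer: $729$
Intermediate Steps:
$q{\left(f,J \right)} = \left(4 + J\right) \left(J + f\right)$ ($q{\left(f,J \right)} = \left(J + f\right) \left(4 + J\right) = \left(4 + J\right) \left(J + f\right)$)
$X{\left(I,c \right)} = 30 - c$ ($X{\left(I,c \right)} = \left(2^{2} + 4 \cdot 2 + 4 \cdot 3 + 2 \cdot 3\right) - c = \left(4 + 8 + 12 + 6\right) - c = 30 - c$)
$X^{2}{\left(g{\left(-5 \right)},3 \right)} = \left(30 - 3\right)^{2} = 27^{2} = 729$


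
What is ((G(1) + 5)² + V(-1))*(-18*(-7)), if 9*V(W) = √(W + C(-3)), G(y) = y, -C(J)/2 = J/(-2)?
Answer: 4536 + 28*I ≈ 4536.0 + 28.0*I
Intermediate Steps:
C(J) = J (C(J) = -2*J/(-2) = -2*J*(-1)/2 = -(-1)*J = J)
V(W) = √(-3 + W)/9 (V(W) = √(W - 3)/9 = √(-3 + W)/9)
((G(1) + 5)² + V(-1))*(-18*(-7)) = ((1 + 5)² + √(-3 - 1)/9)*(-18*(-7)) = (6² + √(-4)/9)*126 = (36 + (2*I)/9)*126 = (36 + 2*I/9)*126 = 4536 + 28*I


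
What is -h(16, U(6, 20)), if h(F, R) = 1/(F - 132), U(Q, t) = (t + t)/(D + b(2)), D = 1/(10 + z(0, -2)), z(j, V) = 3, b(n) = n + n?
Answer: 1/116 ≈ 0.0086207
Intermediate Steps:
b(n) = 2*n
D = 1/13 (D = 1/(10 + 3) = 1/13 ≈ 0.076923)
U(Q, t) = 26*t/53 (U(Q, t) = (t + t)/(1/13 + 2*2) = (2*t)/(1/13 + 4) = (2*t)/(53/13) = (2*t)*(13/53) = 26*t/53)
h(F, R) = 1/(-132 + F)
-h(16, U(6, 20)) = -1/(-132 + 16) = -1/(-116) = -1*(-1/116) = 1/116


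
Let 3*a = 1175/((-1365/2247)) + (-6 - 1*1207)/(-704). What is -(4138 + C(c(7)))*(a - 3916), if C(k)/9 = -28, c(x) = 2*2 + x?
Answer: 81090461867/4576 ≈ 1.7721e+7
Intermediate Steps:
c(x) = 4 + x
C(k) = -252 (C(k) = 9*(-28) = -252)
a = -5895437/9152 (a = (1175/((-1365/2247)) + (-6 - 1*1207)/(-704))/3 = (1175/((-1365*1/2247)) + (-6 - 1207)*(-1/704))/3 = (1175/(-65/107) - 1213*(-1/704))/3 = (1175*(-107/65) + 1213/704)/3 = (-25145/13 + 1213/704)/3 = (⅓)*(-17686311/9152) = -5895437/9152 ≈ -644.17)
-(4138 + C(c(7)))*(a - 3916) = -(4138 - 252)*(-5895437/9152 - 3916) = -3886*(-41734669)/9152 = -1*(-81090461867/4576) = 81090461867/4576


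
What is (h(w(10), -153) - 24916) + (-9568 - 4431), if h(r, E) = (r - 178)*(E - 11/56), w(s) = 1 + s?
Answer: -746547/56 ≈ -13331.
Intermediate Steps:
h(r, E) = (-178 + r)*(-11/56 + E) (h(r, E) = (-178 + r)*(E - 11*1/56) = (-178 + r)*(E - 11/56) = (-178 + r)*(-11/56 + E))
(h(w(10), -153) - 24916) + (-9568 - 4431) = ((979/28 - 178*(-153) - 11*(1 + 10)/56 - 153*(1 + 10)) - 24916) + (-9568 - 4431) = ((979/28 + 27234 - 11/56*11 - 153*11) - 24916) - 13999 = ((979/28 + 27234 - 121/56 - 1683) - 24916) - 13999 = (1432693/56 - 24916) - 13999 = 37397/56 - 13999 = -746547/56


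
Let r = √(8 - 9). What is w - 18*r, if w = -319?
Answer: -319 - 18*I ≈ -319.0 - 18.0*I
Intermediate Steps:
r = I (r = √(-1) = I ≈ 1.0*I)
w - 18*r = -319 - 18*I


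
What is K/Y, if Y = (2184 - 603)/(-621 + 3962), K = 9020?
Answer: 30135820/1581 ≈ 19061.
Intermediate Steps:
Y = 1581/3341 ≈ 0.47321
K/Y = 9020/(1581/3341) = 9020*(3341/1581) = 30135820/1581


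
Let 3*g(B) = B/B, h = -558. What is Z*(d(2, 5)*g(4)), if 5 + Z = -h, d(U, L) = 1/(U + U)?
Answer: 553/12 ≈ 46.083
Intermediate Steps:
d(U, L) = 1/(2*U)
g(B) = 1/3 (g(B) = (B/B)/3 = (1/3)*1 = 1/3)
Z = 553 (Z = -5 - 1*(-558) = -5 + 558 = 553)
Z*(d(2, 5)*g(4)) = 553*(((1/2)/2)*(1/3)) = 553*(((1/2)*(1/2))*(1/3)) = 553*((1/4)*(1/3)) = 553*(1/12) = 553/12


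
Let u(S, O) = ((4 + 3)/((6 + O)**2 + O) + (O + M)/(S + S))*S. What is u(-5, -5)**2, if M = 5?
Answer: 1225/16 ≈ 76.563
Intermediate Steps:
u(S, O) = S*(7/(O + (6 + O)**2) + (5 + O)/(2*S)) (u(S, O) = ((4 + 3)/((6 + O)**2 + O) + (O + 5)/(S + S))*S = (7/(O + (6 + O)**2) + (5 + O)/((2*S)))*S = (7/(O + (6 + O)**2) + (5 + O)*(1/(2*S)))*S = (7/(O + (6 + O)**2) + (5 + O)/(2*S))*S = S*(7/(O + (6 + O)**2) + (5 + O)/(2*S)))
u(-5, -5)**2 = ((180 + (-5)**3 + 14*(-5) + 18*(-5)**2 + 101*(-5))/(2*(36 + (-5)**2 + 13*(-5))))**2 = ((180 - 125 - 70 + 18*25 - 505)/(2*(36 + 25 - 65)))**2 = ((1/2)*(180 - 125 - 70 + 450 - 505)/(-4))**2 = ((1/2)*(-1/4)*(-70))**2 = (35/4)**2 = 1225/16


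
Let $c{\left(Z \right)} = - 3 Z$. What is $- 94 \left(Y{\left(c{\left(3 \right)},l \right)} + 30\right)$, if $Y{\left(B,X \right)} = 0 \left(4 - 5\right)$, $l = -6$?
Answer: $-2820$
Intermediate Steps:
$Y{\left(B,X \right)} = 0$ ($Y{\left(B,X \right)} = 0 \left(-1\right) = 0$)
$- 94 \left(Y{\left(c{\left(3 \right)},l \right)} + 30\right) = - 94 \left(0 + 30\right) = \left(-94\right) 30 = -2820$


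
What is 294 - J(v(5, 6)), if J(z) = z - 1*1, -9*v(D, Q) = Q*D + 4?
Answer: 2689/9 ≈ 298.78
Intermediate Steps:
v(D, Q) = -4/9 - D*Q/9 (v(D, Q) = -(Q*D + 4)/9 = -(D*Q + 4)/9 = -(4 + D*Q)/9 = -4/9 - D*Q/9)
J(z) = -1 + z (J(z) = z - 1 = -1 + z)
294 - J(v(5, 6)) = 294 - (-1 + (-4/9 - 1/9*5*6)) = 294 - (-1 + (-4/9 - 10/3)) = 294 - (-1 - 34/9) = 294 - 1*(-43/9) = 294 + 43/9 = 2689/9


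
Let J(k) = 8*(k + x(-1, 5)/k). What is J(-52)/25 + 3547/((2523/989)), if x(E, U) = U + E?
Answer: 1126429907/819975 ≈ 1373.7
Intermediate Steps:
x(E, U) = E + U
J(k) = 8*k + 32/k (J(k) = 8*(k + (-1 + 5)/k) = 8*(k + 4/k) = 8*k + 32/k)
J(-52)/25 + 3547/((2523/989)) = (8*(-52) + 32/(-52))/25 + 3547/((2523/989)) = (-416 + 32*(-1/52))*(1/25) + 3547/((2523*(1/989))) = (-416 - 8/13)*(1/25) + 3547/(2523/989) = -5416/13*1/25 + 3547*(989/2523) = -5416/325 + 3507983/2523 = 1126429907/819975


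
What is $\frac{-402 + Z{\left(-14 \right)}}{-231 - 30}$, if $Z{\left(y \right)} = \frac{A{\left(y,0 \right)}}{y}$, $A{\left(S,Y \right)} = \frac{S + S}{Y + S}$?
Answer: $\frac{2815}{1827} \approx 1.5408$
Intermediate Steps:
$A{\left(S,Y \right)} = \frac{2 S}{S + Y}$
$Z{\left(y \right)} = \frac{2}{y}$ ($Z{\left(y \right)} = \frac{2 y \frac{1}{y + 0}}{y} = \frac{2 y \frac{1}{y}}{y} = \frac{2}{y}$)
$\frac{-402 + Z{\left(-14 \right)}}{-231 - 30} = \frac{-402 + \frac{2}{-14}}{-231 - 30} = \frac{-402 + 2 \left(- \frac{1}{14}\right)}{-261} = \left(-402 - \frac{1}{7}\right) \left(- \frac{1}{261}\right) = \left(- \frac{2815}{7}\right) \left(- \frac{1}{261}\right) = \frac{2815}{1827}$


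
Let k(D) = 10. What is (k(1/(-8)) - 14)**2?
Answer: 16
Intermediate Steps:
(k(1/(-8)) - 14)**2 = (10 - 14)**2 = (-4)**2 = 16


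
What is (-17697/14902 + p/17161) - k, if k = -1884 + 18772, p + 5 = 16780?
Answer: -4318876370303/255733222 ≈ -16888.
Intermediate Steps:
p = 16775 (p = -5 + 16780 = 16775)
k = 16888
(-17697/14902 + p/17161) - k = (-17697/14902 + 16775/17161) - 1*16888 = (-17697*1/14902 + 16775*(1/17161)) - 16888 = (-17697/14902 + 16775/17161) - 16888 = -53717167/255733222 - 16888 = -4318876370303/255733222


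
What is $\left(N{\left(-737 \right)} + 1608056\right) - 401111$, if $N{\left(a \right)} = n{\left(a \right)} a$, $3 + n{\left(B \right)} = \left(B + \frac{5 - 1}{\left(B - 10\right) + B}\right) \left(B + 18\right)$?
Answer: $- \frac{144441720608}{371} \approx -3.8933 \cdot 10^{8}$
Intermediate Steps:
$n{\left(B \right)} = -3 + \left(18 + B\right) \left(B + \frac{4}{-10 + 2 B}\right)$ ($n{\left(B \right)} = -3 + \left(B + \frac{5 - 1}{\left(B - 10\right) + B}\right) \left(B + 18\right) = -3 + \left(B + \frac{4}{\left(-10 + B\right) + B}\right) \left(18 + B\right) = -3 + \left(B + \frac{4}{-10 + 2 B}\right) \left(18 + B\right) = -3 + \left(18 + B\right) \left(B + \frac{4}{-10 + 2 B}\right)$)
$N{\left(a \right)} = \frac{a \left(51 + a^{3} - 91 a + 13 a^{2}\right)}{-5 + a}$ ($N{\left(a \right)} = \frac{51 + a^{3} - 91 a + 13 a^{2}}{-5 + a} a = \frac{a \left(51 + a^{3} - 91 a + 13 a^{2}\right)}{-5 + a}$)
$\left(N{\left(-737 \right)} + 1608056\right) - 401111 = \left(- \frac{737 \left(51 + \left(-737\right)^{3} - -67067 + 13 \left(-737\right)^{2}\right)}{-5 - 737} + 1608056\right) - 401111 = \left(- \frac{737 \left(51 - 400315553 + 67067 + 13 \cdot 543169\right)}{-742} + 1608056\right) - 401111 = \left(\left(-737\right) \left(- \frac{1}{742}\right) \left(51 - 400315553 + 67067 + 7061197\right) + 1608056\right) - 401111 = \left(\left(-737\right) \left(- \frac{1}{742}\right) \left(-393187238\right) + 1608056\right) - 401111 = \left(- \frac{144889497203}{371} + 1608056\right) - 401111 = - \frac{144292908427}{371} - 401111 = - \frac{144441720608}{371}$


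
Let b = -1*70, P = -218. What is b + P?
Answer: -288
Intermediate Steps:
b = -70
b + P = -70 - 218 = -288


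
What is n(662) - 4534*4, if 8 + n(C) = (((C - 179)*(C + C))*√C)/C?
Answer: -18144 + 966*√662 ≈ 6710.6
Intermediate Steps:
n(C) = -8 + 2*√C*(-179 + C) (n(C) = -8 + (((C - 179)*(C + C))*√C)/C = -8 + (((-179 + C)*(2*C))*√C)/C = -8 + ((2*C*(-179 + C))*√C)/C = -8 + (2*C^(3/2)*(-179 + C))/C = -8 + 2*√C*(-179 + C))
n(662) - 4534*4 = (-8 - 358*√662 + 2*662^(3/2)) - 4534*4 = (-8 - 358*√662 + 2*(662*√662)) - 1*18136 = (-8 - 358*√662 + 1324*√662) - 18136 = (-8 + 966*√662) - 18136 = -18144 + 966*√662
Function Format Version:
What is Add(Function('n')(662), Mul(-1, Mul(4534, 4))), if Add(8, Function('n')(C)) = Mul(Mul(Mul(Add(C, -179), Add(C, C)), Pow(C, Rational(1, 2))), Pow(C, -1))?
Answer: Add(-18144, Mul(966, Pow(662, Rational(1, 2)))) ≈ 6710.6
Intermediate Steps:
Function('n')(C) = Add(-8, Mul(2, Pow(C, Rational(1, 2)), Add(-179, C))) (Function('n')(C) = Add(-8, Mul(Mul(Mul(Add(C, -179), Add(C, C)), Pow(C, Rational(1, 2))), Pow(C, -1))) = Add(-8, Mul(Mul(Mul(Add(-179, C), Mul(2, C)), Pow(C, Rational(1, 2))), Pow(C, -1))) = Add(-8, Mul(Mul(Mul(2, C, Add(-179, C)), Pow(C, Rational(1, 2))), Pow(C, -1))) = Add(-8, Mul(Mul(2, Pow(C, Rational(3, 2)), Add(-179, C)), Pow(C, -1))) = Add(-8, Mul(2, Pow(C, Rational(1, 2)), Add(-179, C))))
Add(Function('n')(662), Mul(-1, Mul(4534, 4))) = Add(Add(-8, Mul(-358, Pow(662, Rational(1, 2))), Mul(2, Pow(662, Rational(3, 2)))), Mul(-1, Mul(4534, 4))) = Add(Add(-8, Mul(-358, Pow(662, Rational(1, 2))), Mul(2, Mul(662, Pow(662, Rational(1, 2))))), Mul(-1, 18136)) = Add(Add(-8, Mul(-358, Pow(662, Rational(1, 2))), Mul(1324, Pow(662, Rational(1, 2)))), -18136) = Add(Add(-8, Mul(966, Pow(662, Rational(1, 2)))), -18136) = Add(-18144, Mul(966, Pow(662, Rational(1, 2))))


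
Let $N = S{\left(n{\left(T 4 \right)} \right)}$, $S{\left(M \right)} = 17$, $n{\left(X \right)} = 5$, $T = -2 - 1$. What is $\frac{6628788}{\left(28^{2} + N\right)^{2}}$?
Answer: $\frac{736532}{71289} \approx 10.332$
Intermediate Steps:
$T = -3$ ($T = -2 - 1 = -3$)
$N = 17$
$\frac{6628788}{\left(28^{2} + N\right)^{2}} = \frac{6628788}{\left(28^{2} + 17\right)^{2}} = \frac{6628788}{\left(784 + 17\right)^{2}} = \frac{6628788}{801^{2}} = \frac{6628788}{641601} = 6628788 \cdot \frac{1}{641601} = \frac{736532}{71289}$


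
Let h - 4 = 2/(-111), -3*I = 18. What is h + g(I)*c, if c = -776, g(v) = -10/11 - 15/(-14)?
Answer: -1042666/8547 ≈ -121.99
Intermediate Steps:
I = -6 (I = -⅓*18 = -6)
g(v) = 25/154 (g(v) = -10*1/11 - 15*(-1/14) = -10/11 + 15/14 = 25/154)
h = 442/111 (h = 4 + 2/(-111) = 4 + 2*(-1/111) = 4 - 2/111 = 442/111 ≈ 3.9820)
h + g(I)*c = 442/111 + (25/154)*(-776) = 442/111 - 9700/77 = -1042666/8547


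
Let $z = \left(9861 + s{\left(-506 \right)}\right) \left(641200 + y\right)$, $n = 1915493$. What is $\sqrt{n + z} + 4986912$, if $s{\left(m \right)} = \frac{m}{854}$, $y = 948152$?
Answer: $4986912 + \frac{\sqrt{2857747049164973}}{427} \approx 5.1121 \cdot 10^{6}$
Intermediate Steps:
$s{\left(m \right)} = \frac{m}{854}$ ($s{\left(m \right)} = m \frac{1}{854} = \frac{m}{854}$)
$z = \frac{6691798124688}{427}$ ($z = \left(9861 + \frac{1}{854} \left(-506\right)\right) \left(641200 + 948152\right) = \left(9861 - \frac{253}{427}\right) 1589352 = \frac{4210394}{427} \cdot 1589352 = \frac{6691798124688}{427} \approx 1.5672 \cdot 10^{10}$)
$\sqrt{n + z} + 4986912 = \sqrt{1915493 + \frac{6691798124688}{427}} + 4986912 = \sqrt{\frac{6692616040199}{427}} + 4986912 = \frac{\sqrt{2857747049164973}}{427} + 4986912 = 4986912 + \frac{\sqrt{2857747049164973}}{427}$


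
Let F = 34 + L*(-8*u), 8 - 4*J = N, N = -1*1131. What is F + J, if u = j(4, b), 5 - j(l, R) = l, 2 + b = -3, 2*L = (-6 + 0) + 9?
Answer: 1227/4 ≈ 306.75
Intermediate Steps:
L = 3/2 (L = ((-6 + 0) + 9)/2 = (-6 + 9)/2 = (½)*3 = 3/2 ≈ 1.5000)
b = -5 (b = -2 - 3 = -5)
j(l, R) = 5 - l
u = 1 (u = 5 - 1*4 = 5 - 4 = 1)
N = -1131
J = 1139/4 (J = 2 - ¼*(-1131) = 2 + 1131/4 = 1139/4 ≈ 284.75)
F = 22 (F = 34 + 3*(-8*1)/2 = 34 + (3/2)*(-8) = 34 - 12 = 22)
F + J = 22 + 1139/4 = 1227/4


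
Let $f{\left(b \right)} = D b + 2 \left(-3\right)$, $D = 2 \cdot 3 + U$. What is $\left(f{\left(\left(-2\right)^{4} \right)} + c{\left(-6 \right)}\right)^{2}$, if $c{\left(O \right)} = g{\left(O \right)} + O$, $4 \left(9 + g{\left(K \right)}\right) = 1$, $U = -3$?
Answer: $\frac{11881}{16} \approx 742.56$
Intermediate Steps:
$g{\left(K \right)} = - \frac{35}{4}$ ($g{\left(K \right)} = -9 + \frac{1}{4} \cdot 1 = -9 + \frac{1}{4} = - \frac{35}{4}$)
$c{\left(O \right)} = - \frac{35}{4} + O$
$D = 3$ ($D = 2 \cdot 3 - 3 = 6 - 3 = 3$)
$f{\left(b \right)} = -6 + 3 b$ ($f{\left(b \right)} = 3 b + 2 \left(-3\right) = 3 b - 6 = -6 + 3 b$)
$\left(f{\left(\left(-2\right)^{4} \right)} + c{\left(-6 \right)}\right)^{2} = \left(\left(-6 + 3 \left(-2\right)^{4}\right) - \frac{59}{4}\right)^{2} = \left(\left(-6 + 3 \cdot 16\right) - \frac{59}{4}\right)^{2} = \left(\left(-6 + 48\right) - \frac{59}{4}\right)^{2} = \left(42 - \frac{59}{4}\right)^{2} = \left(\frac{109}{4}\right)^{2} = \frac{11881}{16}$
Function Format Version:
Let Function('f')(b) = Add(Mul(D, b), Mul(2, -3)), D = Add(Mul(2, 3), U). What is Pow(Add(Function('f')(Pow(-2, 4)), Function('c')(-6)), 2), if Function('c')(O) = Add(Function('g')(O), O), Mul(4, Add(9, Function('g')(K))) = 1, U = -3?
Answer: Rational(11881, 16) ≈ 742.56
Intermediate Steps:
Function('g')(K) = Rational(-35, 4) (Function('g')(K) = Add(-9, Mul(Rational(1, 4), 1)) = Add(-9, Rational(1, 4)) = Rational(-35, 4))
Function('c')(O) = Add(Rational(-35, 4), O)
D = 3 (D = Add(Mul(2, 3), -3) = Add(6, -3) = 3)
Function('f')(b) = Add(-6, Mul(3, b)) (Function('f')(b) = Add(Mul(3, b), Mul(2, -3)) = Add(Mul(3, b), -6) = Add(-6, Mul(3, b)))
Pow(Add(Function('f')(Pow(-2, 4)), Function('c')(-6)), 2) = Pow(Add(Add(-6, Mul(3, Pow(-2, 4))), Add(Rational(-35, 4), -6)), 2) = Pow(Add(Add(-6, Mul(3, 16)), Rational(-59, 4)), 2) = Pow(Add(Add(-6, 48), Rational(-59, 4)), 2) = Pow(Add(42, Rational(-59, 4)), 2) = Pow(Rational(109, 4), 2) = Rational(11881, 16)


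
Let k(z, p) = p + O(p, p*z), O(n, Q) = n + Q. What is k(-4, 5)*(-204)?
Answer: 2040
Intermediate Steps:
O(n, Q) = Q + n
k(z, p) = 2*p + p*z (k(z, p) = p + (p*z + p) = p + (p + p*z) = 2*p + p*z)
k(-4, 5)*(-204) = (5*(2 - 4))*(-204) = (5*(-2))*(-204) = -10*(-204) = 2040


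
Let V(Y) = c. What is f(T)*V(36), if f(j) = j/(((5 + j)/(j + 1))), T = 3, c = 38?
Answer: 57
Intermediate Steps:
V(Y) = 38
f(j) = j*(1 + j)/(5 + j) (f(j) = j/(((5 + j)/(1 + j))) = j*((1 + j)/(5 + j)) = j*(1 + j)/(5 + j))
f(T)*V(36) = (3*(1 + 3)/(5 + 3))*38 = (3*4/8)*38 = (3*(1/8)*4)*38 = (3/2)*38 = 57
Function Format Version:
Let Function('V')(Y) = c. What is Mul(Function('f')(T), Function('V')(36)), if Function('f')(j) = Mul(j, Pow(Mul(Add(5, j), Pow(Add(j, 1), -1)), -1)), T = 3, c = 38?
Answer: 57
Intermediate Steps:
Function('V')(Y) = 38
Function('f')(j) = Mul(j, Pow(Add(5, j), -1), Add(1, j)) (Function('f')(j) = Mul(j, Pow(Mul(Add(5, j), Pow(Add(1, j), -1)), -1)) = Mul(j, Pow(Mul(Pow(Add(1, j), -1), Add(5, j)), -1)) = Mul(j, Mul(Pow(Add(5, j), -1), Add(1, j))) = Mul(j, Pow(Add(5, j), -1), Add(1, j)))
Mul(Function('f')(T), Function('V')(36)) = Mul(Mul(3, Pow(Add(5, 3), -1), Add(1, 3)), 38) = Mul(Mul(3, Pow(8, -1), 4), 38) = Mul(Mul(3, Rational(1, 8), 4), 38) = Mul(Rational(3, 2), 38) = 57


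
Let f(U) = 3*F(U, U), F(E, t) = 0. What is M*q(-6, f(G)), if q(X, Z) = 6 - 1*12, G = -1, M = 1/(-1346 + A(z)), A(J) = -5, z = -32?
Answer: 6/1351 ≈ 0.0044412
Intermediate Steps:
M = -1/1351 (M = 1/(-1346 - 5) = 1/(-1351) = -1/1351 ≈ -0.00074019)
f(U) = 0 (f(U) = 3*0 = 0)
q(X, Z) = -6 (q(X, Z) = 6 - 12 = -6)
M*q(-6, f(G)) = -1/1351*(-6) = 6/1351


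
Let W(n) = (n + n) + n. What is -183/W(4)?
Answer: -61/4 ≈ -15.250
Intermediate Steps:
W(n) = 3*n (W(n) = 2*n + n = 3*n)
-183/W(4) = -183/(3*4) = -183/12 = -183*1/12 = -61/4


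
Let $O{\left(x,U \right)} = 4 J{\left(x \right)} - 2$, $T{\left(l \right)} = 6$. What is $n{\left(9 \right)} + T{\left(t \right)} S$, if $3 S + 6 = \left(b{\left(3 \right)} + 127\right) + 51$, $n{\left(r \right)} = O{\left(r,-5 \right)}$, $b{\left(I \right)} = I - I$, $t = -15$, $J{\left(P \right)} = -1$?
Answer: $338$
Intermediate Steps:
$b{\left(I \right)} = 0$
$O{\left(x,U \right)} = -6$ ($O{\left(x,U \right)} = 4 \left(-1\right) - 2 = -4 - 2 = -6$)
$n{\left(r \right)} = -6$
$S = \frac{172}{3}$ ($S = -2 + \frac{\left(0 + 127\right) + 51}{3} = -2 + \frac{127 + 51}{3} = -2 + \frac{1}{3} \cdot 178 = -2 + \frac{178}{3} = \frac{172}{3} \approx 57.333$)
$n{\left(9 \right)} + T{\left(t \right)} S = -6 + 6 \cdot \frac{172}{3} = -6 + 344 = 338$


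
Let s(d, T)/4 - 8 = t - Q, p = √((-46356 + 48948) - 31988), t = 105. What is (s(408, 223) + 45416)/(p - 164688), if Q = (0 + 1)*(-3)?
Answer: -377794272/1356108337 - 4588*I*√7349/1356108337 ≈ -0.27859 - 0.00029003*I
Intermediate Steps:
p = 2*I*√7349 (p = √(2592 - 31988) = √(-29396) = 2*I*√7349 ≈ 171.45*I)
Q = -3 (Q = 1*(-3) = -3)
s(d, T) = 464 (s(d, T) = 32 + 4*(105 - 1*(-3)) = 32 + 4*(105 + 3) = 32 + 4*108 = 32 + 432 = 464)
(s(408, 223) + 45416)/(p - 164688) = (464 + 45416)/(2*I*√7349 - 164688) = 45880/(-164688 + 2*I*√7349)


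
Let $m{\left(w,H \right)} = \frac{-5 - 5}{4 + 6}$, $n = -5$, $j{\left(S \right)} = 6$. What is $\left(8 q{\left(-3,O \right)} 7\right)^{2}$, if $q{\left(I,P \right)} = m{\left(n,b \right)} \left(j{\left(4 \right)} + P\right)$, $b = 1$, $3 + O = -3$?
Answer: $0$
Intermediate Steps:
$O = -6$ ($O = -3 - 3 = -6$)
$m{\left(w,H \right)} = -1$ ($m{\left(w,H \right)} = - \frac{10}{10} = \left(-10\right) \frac{1}{10} = -1$)
$q{\left(I,P \right)} = -6 - P$ ($q{\left(I,P \right)} = - (6 + P) = -6 - P$)
$\left(8 q{\left(-3,O \right)} 7\right)^{2} = \left(8 \left(-6 - -6\right) 7\right)^{2} = \left(8 \left(-6 + 6\right) 7\right)^{2} = \left(8 \cdot 0 \cdot 7\right)^{2} = \left(0 \cdot 7\right)^{2} = 0^{2} = 0$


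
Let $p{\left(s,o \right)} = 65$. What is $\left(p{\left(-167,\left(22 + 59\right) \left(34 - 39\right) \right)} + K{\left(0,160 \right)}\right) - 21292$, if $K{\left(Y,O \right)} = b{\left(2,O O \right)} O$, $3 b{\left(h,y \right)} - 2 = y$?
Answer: $1344213$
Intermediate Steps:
$b{\left(h,y \right)} = \frac{2}{3} + \frac{y}{3}$
$K{\left(Y,O \right)} = O \left(\frac{2}{3} + \frac{O^{2}}{3}\right)$ ($K{\left(Y,O \right)} = \left(\frac{2}{3} + \frac{O O}{3}\right) O = \left(\frac{2}{3} + \frac{O^{2}}{3}\right) O = O \left(\frac{2}{3} + \frac{O^{2}}{3}\right)$)
$\left(p{\left(-167,\left(22 + 59\right) \left(34 - 39\right) \right)} + K{\left(0,160 \right)}\right) - 21292 = \left(65 + \frac{1}{3} \cdot 160 \left(2 + 160^{2}\right)\right) - 21292 = \left(65 + \frac{1}{3} \cdot 160 \left(2 + 25600\right)\right) - 21292 = \left(65 + \frac{1}{3} \cdot 160 \cdot 25602\right) - 21292 = \left(65 + 1365440\right) - 21292 = 1365505 - 21292 = 1344213$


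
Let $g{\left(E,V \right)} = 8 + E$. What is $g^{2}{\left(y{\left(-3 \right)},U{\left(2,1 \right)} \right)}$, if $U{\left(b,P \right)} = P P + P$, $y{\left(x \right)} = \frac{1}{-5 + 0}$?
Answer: $\frac{1521}{25} \approx 60.84$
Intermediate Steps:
$y{\left(x \right)} = - \frac{1}{5}$ ($y{\left(x \right)} = \frac{1}{-5} = - \frac{1}{5}$)
$U{\left(b,P \right)} = P + P^{2}$ ($U{\left(b,P \right)} = P^{2} + P = P + P^{2}$)
$g^{2}{\left(y{\left(-3 \right)},U{\left(2,1 \right)} \right)} = \left(8 - \frac{1}{5}\right)^{2} = \left(\frac{39}{5}\right)^{2} = \frac{1521}{25}$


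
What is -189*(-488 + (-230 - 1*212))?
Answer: 175770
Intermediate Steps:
-189*(-488 + (-230 - 1*212)) = -189*(-488 + (-230 - 212)) = -189*(-488 - 442) = -189*(-930) = 175770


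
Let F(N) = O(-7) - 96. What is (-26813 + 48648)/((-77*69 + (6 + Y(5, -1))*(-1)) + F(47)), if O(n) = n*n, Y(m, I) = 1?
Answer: -21835/5367 ≈ -4.0684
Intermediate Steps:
O(n) = n**2
F(N) = -47 (F(N) = (-7)**2 - 96 = 49 - 96 = -47)
(-26813 + 48648)/((-77*69 + (6 + Y(5, -1))*(-1)) + F(47)) = (-26813 + 48648)/((-77*69 + (6 + 1)*(-1)) - 47) = 21835/((-5313 + 7*(-1)) - 47) = 21835/((-5313 - 7) - 47) = 21835/(-5320 - 47) = 21835/(-5367) = 21835*(-1/5367) = -21835/5367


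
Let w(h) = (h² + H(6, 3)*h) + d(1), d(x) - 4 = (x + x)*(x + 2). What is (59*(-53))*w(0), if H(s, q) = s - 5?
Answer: -31270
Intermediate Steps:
H(s, q) = -5 + s
d(x) = 4 + 2*x*(2 + x) (d(x) = 4 + (x + x)*(x + 2) = 4 + (2*x)*(2 + x) = 4 + 2*x*(2 + x))
w(h) = 10 + h + h² (w(h) = (h² + (-5 + 6)*h) + (4 + 2*1² + 4*1) = (h² + 1*h) + (4 + 2*1 + 4) = (h² + h) + (4 + 2 + 4) = (h + h²) + 10 = 10 + h + h²)
(59*(-53))*w(0) = (59*(-53))*(10 + 0 + 0²) = -3127*(10 + 0 + 0) = -3127*10 = -31270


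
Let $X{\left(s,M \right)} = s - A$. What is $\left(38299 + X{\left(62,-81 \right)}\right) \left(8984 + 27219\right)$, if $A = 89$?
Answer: $1385561216$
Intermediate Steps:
$X{\left(s,M \right)} = -89 + s$ ($X{\left(s,M \right)} = s - 89 = -89 + s$)
$\left(38299 + X{\left(62,-81 \right)}\right) \left(8984 + 27219\right) = \left(38299 + \left(-89 + 62\right)\right) \left(8984 + 27219\right) = \left(38299 - 27\right) 36203 = 38272 \cdot 36203 = 1385561216$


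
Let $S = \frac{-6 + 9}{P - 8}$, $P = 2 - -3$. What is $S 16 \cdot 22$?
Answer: $-352$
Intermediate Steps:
$P = 5$ ($P = 2 + 3 = 5$)
$S = -1$ ($S = \frac{-6 + 9}{5 - 8} = \frac{3}{-3} = 3 \left(- \frac{1}{3}\right) = -1$)
$S 16 \cdot 22 = \left(-1\right) 16 \cdot 22 = \left(-16\right) 22 = -352$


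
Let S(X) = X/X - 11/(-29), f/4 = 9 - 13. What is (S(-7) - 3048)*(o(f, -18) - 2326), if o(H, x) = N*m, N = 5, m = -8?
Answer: 209040832/29 ≈ 7.2083e+6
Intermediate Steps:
f = -16 (f = 4*(9 - 13) = 4*(-4) = -16)
S(X) = 40/29 (S(X) = 1 - 11*(-1/29) = 1 + 11/29 = 40/29)
o(H, x) = -40 (o(H, x) = 5*(-8) = -40)
(S(-7) - 3048)*(o(f, -18) - 2326) = (40/29 - 3048)*(-40 - 2326) = -88352/29*(-2366) = 209040832/29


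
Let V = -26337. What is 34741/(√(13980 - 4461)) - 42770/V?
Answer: 42770/26337 + 34741*√9519/9519 ≈ 357.70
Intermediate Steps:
34741/(√(13980 - 4461)) - 42770/V = 34741/(√(13980 - 4461)) - 42770/(-26337) = 34741/(√9519) - 42770*(-1/26337) = 34741*(√9519/9519) + 42770/26337 = 34741*√9519/9519 + 42770/26337 = 42770/26337 + 34741*√9519/9519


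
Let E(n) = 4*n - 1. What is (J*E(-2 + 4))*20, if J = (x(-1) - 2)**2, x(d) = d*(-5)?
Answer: 1260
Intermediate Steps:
x(d) = -5*d
J = 9 (J = (-5*(-1) - 2)**2 = (5 - 2)**2 = 3**2 = 9)
E(n) = -1 + 4*n
(J*E(-2 + 4))*20 = (9*(-1 + 4*(-2 + 4)))*20 = (9*(-1 + 4*2))*20 = (9*(-1 + 8))*20 = (9*7)*20 = 63*20 = 1260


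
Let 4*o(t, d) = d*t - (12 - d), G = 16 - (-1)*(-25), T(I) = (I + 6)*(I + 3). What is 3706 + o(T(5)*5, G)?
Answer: 10843/4 ≈ 2710.8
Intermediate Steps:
T(I) = (3 + I)*(6 + I) (T(I) = (6 + I)*(3 + I) = (3 + I)*(6 + I))
G = -9 (G = 16 - 1*25 = 16 - 25 = -9)
o(t, d) = -3 + d/4 + d*t/4 (o(t, d) = (d*t - (12 - d))/4 = (d*t + (-12 + d))/4 = (-12 + d + d*t)/4 = -3 + d/4 + d*t/4)
3706 + o(T(5)*5, G) = 3706 + (-3 + (¼)*(-9) + (¼)*(-9)*((18 + 5² + 9*5)*5)) = 3706 + (-3 - 9/4 + (¼)*(-9)*((18 + 25 + 45)*5)) = 3706 + (-3 - 9/4 + (¼)*(-9)*(88*5)) = 3706 + (-3 - 9/4 + (¼)*(-9)*440) = 3706 + (-3 - 9/4 - 990) = 3706 - 3981/4 = 10843/4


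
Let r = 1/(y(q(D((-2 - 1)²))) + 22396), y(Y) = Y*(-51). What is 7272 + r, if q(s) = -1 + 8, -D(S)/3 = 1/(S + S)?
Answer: 160267609/22039 ≈ 7272.0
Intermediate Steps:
D(S) = -3/(2*S) (D(S) = -3/(S + S) = -3*1/(2*S) = -3/(2*S))
q(s) = 7
y(Y) = -51*Y
r = 1/22039 (r = 1/(-51*7 + 22396) = 1/(-357 + 22396) = 1/22039 ≈ 4.5374e-5)
7272 + r = 7272 + 1/22039 = 160267609/22039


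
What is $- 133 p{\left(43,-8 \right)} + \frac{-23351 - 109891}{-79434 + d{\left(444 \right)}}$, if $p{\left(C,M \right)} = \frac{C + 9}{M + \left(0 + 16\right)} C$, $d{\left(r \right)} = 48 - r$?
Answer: $- \frac{989142421}{26610} \approx -37172.0$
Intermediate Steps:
$p{\left(C,M \right)} = \frac{C \left(9 + C\right)}{16 + M}$ ($p{\left(C,M \right)} = \frac{9 + C}{M + 16} C = \frac{9 + C}{16 + M} C = \frac{C \left(9 + C\right)}{16 + M}$)
$- 133 p{\left(43,-8 \right)} + \frac{-23351 - 109891}{-79434 + d{\left(444 \right)}} = - 133 \frac{43 \left(9 + 43\right)}{16 - 8} + \frac{-23351 - 109891}{-79434 + \left(48 - 444\right)} = - 133 \cdot 43 \cdot \frac{1}{8} \cdot 52 - \frac{133242}{-79434 + \left(48 - 444\right)} = - 133 \cdot 43 \cdot \frac{1}{8} \cdot 52 - \frac{133242}{-79434 - 396} = \left(-133\right) \frac{559}{2} - \frac{133242}{-79830} = - \frac{74347}{2} - - \frac{22207}{13305} = - \frac{74347}{2} + \frac{22207}{13305} = - \frac{989142421}{26610}$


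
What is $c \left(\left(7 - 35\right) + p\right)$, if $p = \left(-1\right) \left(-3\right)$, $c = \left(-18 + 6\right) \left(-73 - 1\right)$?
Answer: $-22200$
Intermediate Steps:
$c = 888$ ($c = \left(-12\right) \left(-74\right) = 888$)
$p = 3$
$c \left(\left(7 - 35\right) + p\right) = 888 \left(\left(7 - 35\right) + 3\right) = 888 \left(-28 + 3\right) = 888 \left(-25\right) = -22200$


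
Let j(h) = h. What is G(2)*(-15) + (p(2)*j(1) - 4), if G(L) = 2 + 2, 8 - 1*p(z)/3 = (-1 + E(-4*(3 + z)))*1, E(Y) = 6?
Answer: -55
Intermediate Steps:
p(z) = 9 (p(z) = 24 - 3*(-1 + 6) = 24 - 15 = 9)
G(L) = 4
G(2)*(-15) + (p(2)*j(1) - 4) = 4*(-15) + (9*1 - 4) = -60 + (9 - 4) = -60 + 5 = -55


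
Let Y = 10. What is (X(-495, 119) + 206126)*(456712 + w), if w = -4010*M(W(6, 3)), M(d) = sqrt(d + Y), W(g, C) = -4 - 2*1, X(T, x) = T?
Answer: 92264984652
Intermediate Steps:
W(g, C) = -6 (W(g, C) = -4 - 2 = -6)
M(d) = sqrt(10 + d) (M(d) = sqrt(d + 10) = sqrt(10 + d))
w = -8020 (w = -4010*sqrt(10 - 6) = -4010*sqrt(4) = -4010*2 = -8020)
(X(-495, 119) + 206126)*(456712 + w) = (-495 + 206126)*(456712 - 8020) = 205631*448692 = 92264984652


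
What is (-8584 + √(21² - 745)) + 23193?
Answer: 14609 + 4*I*√19 ≈ 14609.0 + 17.436*I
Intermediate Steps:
(-8584 + √(21² - 745)) + 23193 = (-8584 + √(441 - 745)) + 23193 = (-8584 + √(-304)) + 23193 = (-8584 + 4*I*√19) + 23193 = 14609 + 4*I*√19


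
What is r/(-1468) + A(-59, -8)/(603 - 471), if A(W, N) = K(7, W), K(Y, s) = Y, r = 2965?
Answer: -23819/12111 ≈ -1.9667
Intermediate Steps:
A(W, N) = 7
r/(-1468) + A(-59, -8)/(603 - 471) = 2965/(-1468) + 7/(603 - 471) = 2965*(-1/1468) + 7/132 = -2965/1468 + 7*(1/132) = -2965/1468 + 7/132 = -23819/12111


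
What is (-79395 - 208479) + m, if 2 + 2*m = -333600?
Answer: -454675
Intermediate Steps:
m = -166801 (m = -1 + (½)*(-333600) = -1 - 166800 = -166801)
(-79395 - 208479) + m = (-79395 - 208479) - 166801 = -287874 - 166801 = -454675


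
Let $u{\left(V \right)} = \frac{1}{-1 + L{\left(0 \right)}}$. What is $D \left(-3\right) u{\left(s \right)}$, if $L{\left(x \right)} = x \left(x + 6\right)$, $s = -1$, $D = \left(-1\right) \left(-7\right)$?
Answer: $21$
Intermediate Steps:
$D = 7$
$L{\left(x \right)} = x \left(6 + x\right)$
$u{\left(V \right)} = -1$ ($u{\left(V \right)} = \frac{1}{-1 + 0 \left(6 + 0\right)} = \frac{1}{-1 + 0 \cdot 6} = \frac{1}{-1 + 0} = \frac{1}{-1} = -1$)
$D \left(-3\right) u{\left(s \right)} = 7 \left(-3\right) \left(-1\right) = \left(-21\right) \left(-1\right) = 21$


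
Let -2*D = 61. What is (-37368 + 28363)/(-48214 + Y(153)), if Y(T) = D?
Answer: 18010/96489 ≈ 0.18665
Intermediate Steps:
D = -61/2 (D = -½*61 = -61/2 ≈ -30.500)
Y(T) = -61/2
(-37368 + 28363)/(-48214 + Y(153)) = (-37368 + 28363)/(-48214 - 61/2) = -9005/(-96489/2) = -9005*(-2/96489) = 18010/96489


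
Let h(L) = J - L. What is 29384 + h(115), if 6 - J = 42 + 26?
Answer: 29207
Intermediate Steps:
J = -62 (J = 6 - (42 + 26) = 6 - 1*68 = 6 - 68 = -62)
h(L) = -62 - L
29384 + h(115) = 29384 + (-62 - 1*115) = 29384 + (-62 - 115) = 29384 - 177 = 29207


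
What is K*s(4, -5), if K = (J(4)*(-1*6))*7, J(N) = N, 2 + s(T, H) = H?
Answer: 1176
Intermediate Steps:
s(T, H) = -2 + H
K = -168 (K = (4*(-1*6))*7 = (4*(-6))*7 = -24*7 = -168)
K*s(4, -5) = -168*(-2 - 5) = -168*(-7) = 1176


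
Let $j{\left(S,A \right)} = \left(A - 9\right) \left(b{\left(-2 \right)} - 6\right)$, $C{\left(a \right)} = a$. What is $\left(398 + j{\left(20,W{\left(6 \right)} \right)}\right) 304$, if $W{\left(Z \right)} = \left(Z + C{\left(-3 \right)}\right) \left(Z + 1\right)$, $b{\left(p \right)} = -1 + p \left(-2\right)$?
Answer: $110048$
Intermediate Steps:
$b{\left(p \right)} = -1 - 2 p$
$W{\left(Z \right)} = \left(1 + Z\right) \left(-3 + Z\right)$ ($W{\left(Z \right)} = \left(Z - 3\right) \left(Z + 1\right) = \left(-3 + Z\right) \left(1 + Z\right) = \left(1 + Z\right) \left(-3 + Z\right)$)
$j{\left(S,A \right)} = 27 - 3 A$ ($j{\left(S,A \right)} = \left(A - 9\right) \left(\left(-1 - -4\right) - 6\right) = \left(-9 + A\right) \left(\left(-1 + 4\right) - 6\right) = \left(-9 + A\right) \left(3 - 6\right) = \left(-9 + A\right) \left(-3\right) = 27 - 3 A$)
$\left(398 + j{\left(20,W{\left(6 \right)} \right)}\right) 304 = \left(398 + \left(27 - 3 \left(-3 + 6^{2} - 12\right)\right)\right) 304 = \left(398 + \left(27 - 3 \left(-3 + 36 - 12\right)\right)\right) 304 = \left(398 + \left(27 - 63\right)\right) 304 = \left(398 - 36\right) 304 = 362 \cdot 304 = 110048$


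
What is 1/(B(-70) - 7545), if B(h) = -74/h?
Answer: -35/264038 ≈ -0.00013256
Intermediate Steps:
1/(B(-70) - 7545) = 1/(-74/(-70) - 7545) = 1/(-74*(-1/70) - 7545) = 1/(37/35 - 7545) = 1/(-264038/35) = -35/264038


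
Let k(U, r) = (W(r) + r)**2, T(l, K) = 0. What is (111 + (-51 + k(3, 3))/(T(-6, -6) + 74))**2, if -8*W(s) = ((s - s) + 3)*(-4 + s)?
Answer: 273697431921/22429696 ≈ 12202.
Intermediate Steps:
W(s) = 3/2 - 3*s/8 (W(s) = -((s - s) + 3)*(-4 + s)/8 = -(0 + 3)*(-4 + s)/8 = -3*(-4 + s)/8 = -(-12 + 3*s)/8 = 3/2 - 3*s/8)
k(U, r) = (3/2 + 5*r/8)**2 (k(U, r) = ((3/2 - 3*r/8) + r)**2 = (3/2 + 5*r/8)**2)
(111 + (-51 + k(3, 3))/(T(-6, -6) + 74))**2 = (111 + (-51 + (12 + 5*3)**2/64)/(0 + 74))**2 = (111 + (-51 + (12 + 15)**2/64)/74)**2 = (111 + (-51 + (1/64)*27**2)*(1/74))**2 = (111 + (-51 + (1/64)*729)*(1/74))**2 = (111 + (-51 + 729/64)*(1/74))**2 = (111 - 2535/64*1/74)**2 = (111 - 2535/4736)**2 = (523161/4736)**2 = 273697431921/22429696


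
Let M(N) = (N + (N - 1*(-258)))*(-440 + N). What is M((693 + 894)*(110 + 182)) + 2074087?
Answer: 429200257711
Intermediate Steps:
M(N) = (-440 + N)*(258 + 2*N) (M(N) = (N + (N + 258))*(-440 + N) = (N + (258 + N))*(-440 + N) = (258 + 2*N)*(-440 + N) = (-440 + N)*(258 + 2*N))
M((693 + 894)*(110 + 182)) + 2074087 = (-113520 - 622*(693 + 894)*(110 + 182) + 2*((693 + 894)*(110 + 182))²) + 2074087 = (-113520 - 987114*292 + 2*(1587*292)²) + 2074087 = (-113520 - 622*463404 + 2*463404²) + 2074087 = (-113520 - 288237288 + 2*214743267216) + 2074087 = (-113520 - 288237288 + 429486534432) + 2074087 = 429198183624 + 2074087 = 429200257711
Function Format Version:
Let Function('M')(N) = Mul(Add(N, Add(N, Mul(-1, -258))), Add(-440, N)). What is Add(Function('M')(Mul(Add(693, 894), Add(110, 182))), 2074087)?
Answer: 429200257711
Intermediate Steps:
Function('M')(N) = Mul(Add(-440, N), Add(258, Mul(2, N))) (Function('M')(N) = Mul(Add(N, Add(N, 258)), Add(-440, N)) = Mul(Add(N, Add(258, N)), Add(-440, N)) = Mul(Add(258, Mul(2, N)), Add(-440, N)) = Mul(Add(-440, N), Add(258, Mul(2, N))))
Add(Function('M')(Mul(Add(693, 894), Add(110, 182))), 2074087) = Add(Add(-113520, Mul(-622, Mul(Add(693, 894), Add(110, 182))), Mul(2, Pow(Mul(Add(693, 894), Add(110, 182)), 2))), 2074087) = Add(Add(-113520, Mul(-622, Mul(1587, 292)), Mul(2, Pow(Mul(1587, 292), 2))), 2074087) = Add(Add(-113520, Mul(-622, 463404), Mul(2, Pow(463404, 2))), 2074087) = Add(Add(-113520, -288237288, Mul(2, 214743267216)), 2074087) = Add(Add(-113520, -288237288, 429486534432), 2074087) = Add(429198183624, 2074087) = 429200257711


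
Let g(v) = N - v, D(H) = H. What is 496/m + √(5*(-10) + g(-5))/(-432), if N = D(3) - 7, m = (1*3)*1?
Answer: 496/3 - 7*I/432 ≈ 165.33 - 0.016204*I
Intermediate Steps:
m = 3 (m = 3*1 = 3)
N = -4 (N = 3 - 7 = -4)
g(v) = -4 - v
496/m + √(5*(-10) + g(-5))/(-432) = 496/3 + √(5*(-10) + (-4 - 1*(-5)))/(-432) = 496*(⅓) + √(-50 + (-4 + 5))*(-1/432) = 496/3 + √(-50 + 1)*(-1/432) = 496/3 + √(-49)*(-1/432) = 496/3 + (7*I)*(-1/432) = 496/3 - 7*I/432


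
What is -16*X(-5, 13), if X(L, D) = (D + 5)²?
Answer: -5184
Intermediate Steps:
X(L, D) = (5 + D)²
-16*X(-5, 13) = -16*(5 + 13)² = -16*18² = -16*324 = -5184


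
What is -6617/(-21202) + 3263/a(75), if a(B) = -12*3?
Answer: -34471957/381636 ≈ -90.327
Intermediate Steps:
a(B) = -36
-6617/(-21202) + 3263/a(75) = -6617/(-21202) + 3263/(-36) = -6617*(-1/21202) + 3263*(-1/36) = 6617/21202 - 3263/36 = -34471957/381636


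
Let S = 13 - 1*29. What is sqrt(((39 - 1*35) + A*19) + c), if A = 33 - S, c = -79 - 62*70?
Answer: 2*I*sqrt(871) ≈ 59.025*I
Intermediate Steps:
S = -16 (S = 13 - 29 = -16)
c = -4419 (c = -79 - 4340 = -4419)
A = 49 (A = 33 - 1*(-16) = 33 + 16 = 49)
sqrt(((39 - 1*35) + A*19) + c) = sqrt(((39 - 1*35) + 49*19) - 4419) = sqrt(((39 - 35) + 931) - 4419) = sqrt((4 + 931) - 4419) = sqrt(935 - 4419) = sqrt(-3484) = 2*I*sqrt(871)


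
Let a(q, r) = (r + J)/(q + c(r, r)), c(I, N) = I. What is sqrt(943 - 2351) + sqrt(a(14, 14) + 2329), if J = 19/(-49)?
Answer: sqrt(22372385)/98 + 8*I*sqrt(22) ≈ 48.265 + 37.523*I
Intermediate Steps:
J = -19/49 (J = 19*(-1/49) = -19/49 ≈ -0.38775)
a(q, r) = (-19/49 + r)/(q + r) (a(q, r) = (r - 19/49)/(q + r) = (-19/49 + r)/(q + r))
sqrt(943 - 2351) + sqrt(a(14, 14) + 2329) = sqrt(943 - 2351) + sqrt((-19/49 + 14)/(14 + 14) + 2329) = sqrt(-1408) + sqrt((667/49)/28 + 2329) = 8*I*sqrt(22) + sqrt((1/28)*(667/49) + 2329) = 8*I*sqrt(22) + sqrt(667/1372 + 2329) = 8*I*sqrt(22) + sqrt(3196055/1372) = 8*I*sqrt(22) + sqrt(22372385)/98 = sqrt(22372385)/98 + 8*I*sqrt(22)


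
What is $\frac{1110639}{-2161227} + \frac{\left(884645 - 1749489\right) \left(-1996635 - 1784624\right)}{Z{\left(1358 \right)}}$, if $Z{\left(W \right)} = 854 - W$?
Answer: $- \frac{588970226457893279}{90771534} \approx -6.4885 \cdot 10^{9}$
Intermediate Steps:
$\frac{1110639}{-2161227} + \frac{\left(884645 - 1749489\right) \left(-1996635 - 1784624\right)}{Z{\left(1358 \right)}} = \frac{1110639}{-2161227} + \frac{\left(884645 - 1749489\right) \left(-1996635 - 1784624\right)}{854 - 1358} = 1110639 \left(- \frac{1}{2161227}\right) + \frac{\left(-864844\right) \left(-3781259\right)}{854 - 1358} = - \frac{370213}{720409} + \frac{3270199158596}{-504} = - \frac{370213}{720409} + 3270199158596 \left(- \frac{1}{504}\right) = - \frac{370213}{720409} - \frac{817549789649}{126} = - \frac{588970226457893279}{90771534}$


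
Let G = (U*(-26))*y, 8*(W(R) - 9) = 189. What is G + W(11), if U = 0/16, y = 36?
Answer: 261/8 ≈ 32.625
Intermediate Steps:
U = 0 (U = 0*(1/16) = 0)
W(R) = 261/8 (W(R) = 9 + (⅛)*189 = 9 + 189/8 = 261/8)
G = 0 (G = (0*(-26))*36 = 0*36 = 0)
G + W(11) = 0 + 261/8 = 261/8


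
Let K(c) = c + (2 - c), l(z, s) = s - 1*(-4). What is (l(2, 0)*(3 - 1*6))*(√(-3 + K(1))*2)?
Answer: -24*I ≈ -24.0*I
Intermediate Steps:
l(z, s) = 4 + s (l(z, s) = s + 4 = 4 + s)
K(c) = 2
(l(2, 0)*(3 - 1*6))*(√(-3 + K(1))*2) = ((4 + 0)*(3 - 1*6))*(√(-3 + 2)*2) = (4*(3 - 6))*(√(-1)*2) = (4*(-3))*(I*2) = -24*I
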